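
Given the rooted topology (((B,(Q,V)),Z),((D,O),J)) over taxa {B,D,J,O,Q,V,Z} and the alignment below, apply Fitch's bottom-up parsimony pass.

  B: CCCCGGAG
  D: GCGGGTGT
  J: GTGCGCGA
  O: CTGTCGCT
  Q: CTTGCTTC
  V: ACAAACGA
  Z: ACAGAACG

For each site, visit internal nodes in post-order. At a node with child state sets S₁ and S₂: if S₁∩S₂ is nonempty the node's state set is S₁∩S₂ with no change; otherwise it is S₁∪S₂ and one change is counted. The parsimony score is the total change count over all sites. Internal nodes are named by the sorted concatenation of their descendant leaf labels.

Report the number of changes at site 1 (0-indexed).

3

[col 0] QV: children Q:{C}, V:{A} ∪→ {A,C}; cost 1
[col 0] BQV: children B:{C}, QV:{A,C} ∩→ {C}; cost 0
[col 0] BQVZ: children BQV:{C}, Z:{A} ∪→ {A,C}; cost 1
[col 0] DO: children D:{G}, O:{C} ∪→ {C,G}; cost 1
[col 0] DJO: children DO:{C,G}, J:{G} ∩→ {G}; cost 0
[col 0] BDJOQVZ: children BQVZ:{A,C}, DJO:{G} ∪→ {A,C,G}; cost 1
[col 1] QV: children Q:{T}, V:{C} ∪→ {C,T}; cost 1
[col 1] BQV: children B:{C}, QV:{C,T} ∩→ {C}; cost 0
[col 1] BQVZ: children BQV:{C}, Z:{C} ∩→ {C}; cost 0
[col 1] DO: children D:{C}, O:{T} ∪→ {C,T}; cost 1
[col 1] DJO: children DO:{C,T}, J:{T} ∩→ {T}; cost 0
[col 1] BDJOQVZ: children BQVZ:{C}, DJO:{T} ∪→ {C,T}; cost 1
[col 2] QV: children Q:{T}, V:{A} ∪→ {A,T}; cost 1
[col 2] BQV: children B:{C}, QV:{A,T} ∪→ {A,C,T}; cost 1
[col 2] BQVZ: children BQV:{A,C,T}, Z:{A} ∩→ {A}; cost 0
[col 2] DO: children D:{G}, O:{G} ∩→ {G}; cost 0
[col 2] DJO: children DO:{G}, J:{G} ∩→ {G}; cost 0
[col 2] BDJOQVZ: children BQVZ:{A}, DJO:{G} ∪→ {A,G}; cost 1
[col 3] QV: children Q:{G}, V:{A} ∪→ {A,G}; cost 1
[col 3] BQV: children B:{C}, QV:{A,G} ∪→ {A,C,G}; cost 1
[col 3] BQVZ: children BQV:{A,C,G}, Z:{G} ∩→ {G}; cost 0
[col 3] DO: children D:{G}, O:{T} ∪→ {G,T}; cost 1
[col 3] DJO: children DO:{G,T}, J:{C} ∪→ {C,G,T}; cost 1
[col 3] BDJOQVZ: children BQVZ:{G}, DJO:{C,G,T} ∩→ {G}; cost 0
[col 4] QV: children Q:{C}, V:{A} ∪→ {A,C}; cost 1
[col 4] BQV: children B:{G}, QV:{A,C} ∪→ {A,C,G}; cost 1
[col 4] BQVZ: children BQV:{A,C,G}, Z:{A} ∩→ {A}; cost 0
[col 4] DO: children D:{G}, O:{C} ∪→ {C,G}; cost 1
[col 4] DJO: children DO:{C,G}, J:{G} ∩→ {G}; cost 0
[col 4] BDJOQVZ: children BQVZ:{A}, DJO:{G} ∪→ {A,G}; cost 1
[col 5] QV: children Q:{T}, V:{C} ∪→ {C,T}; cost 1
[col 5] BQV: children B:{G}, QV:{C,T} ∪→ {C,G,T}; cost 1
[col 5] BQVZ: children BQV:{C,G,T}, Z:{A} ∪→ {A,C,G,T}; cost 1
[col 5] DO: children D:{T}, O:{G} ∪→ {G,T}; cost 1
[col 5] DJO: children DO:{G,T}, J:{C} ∪→ {C,G,T}; cost 1
[col 5] BDJOQVZ: children BQVZ:{A,C,G,T}, DJO:{C,G,T} ∩→ {C,G,T}; cost 0
[col 6] QV: children Q:{T}, V:{G} ∪→ {G,T}; cost 1
[col 6] BQV: children B:{A}, QV:{G,T} ∪→ {A,G,T}; cost 1
[col 6] BQVZ: children BQV:{A,G,T}, Z:{C} ∪→ {A,C,G,T}; cost 1
[col 6] DO: children D:{G}, O:{C} ∪→ {C,G}; cost 1
[col 6] DJO: children DO:{C,G}, J:{G} ∩→ {G}; cost 0
[col 6] BDJOQVZ: children BQVZ:{A,C,G,T}, DJO:{G} ∩→ {G}; cost 0
[col 7] QV: children Q:{C}, V:{A} ∪→ {A,C}; cost 1
[col 7] BQV: children B:{G}, QV:{A,C} ∪→ {A,C,G}; cost 1
[col 7] BQVZ: children BQV:{A,C,G}, Z:{G} ∩→ {G}; cost 0
[col 7] DO: children D:{T}, O:{T} ∩→ {T}; cost 0
[col 7] DJO: children DO:{T}, J:{A} ∪→ {A,T}; cost 1
[col 7] BDJOQVZ: children BQVZ:{G}, DJO:{A,T} ∪→ {A,G,T}; cost 1
per-site changes: [4, 3, 3, 4, 4, 5, 4, 4]; total = 31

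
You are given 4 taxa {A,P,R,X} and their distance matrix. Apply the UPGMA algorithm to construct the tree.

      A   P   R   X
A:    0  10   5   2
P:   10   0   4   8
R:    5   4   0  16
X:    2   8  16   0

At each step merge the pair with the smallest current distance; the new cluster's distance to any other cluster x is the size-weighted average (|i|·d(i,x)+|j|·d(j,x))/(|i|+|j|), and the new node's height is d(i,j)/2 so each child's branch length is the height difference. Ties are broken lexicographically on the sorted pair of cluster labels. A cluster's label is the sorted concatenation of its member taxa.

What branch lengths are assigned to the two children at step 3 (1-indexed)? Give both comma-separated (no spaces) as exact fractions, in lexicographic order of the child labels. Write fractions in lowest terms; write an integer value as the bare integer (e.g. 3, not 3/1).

31/8,23/8

iteration 1: select A,X (d=2); attach at lengths (1, 1); label the merged cluster AX
  updated: d(AX,P)=9, d(AX,R)=21/2
iteration 2: select P,R (d=4); attach at lengths (2, 2); label the merged cluster PR
  updated: d(AX,PR)=39/4
iteration 3: select AX,PR (d=39/4); attach at lengths (31/8, 23/8); label the merged cluster APRX
final tree: ((A:1,X:1):31/8,(P:2,R:2):23/8)
total length: 51/4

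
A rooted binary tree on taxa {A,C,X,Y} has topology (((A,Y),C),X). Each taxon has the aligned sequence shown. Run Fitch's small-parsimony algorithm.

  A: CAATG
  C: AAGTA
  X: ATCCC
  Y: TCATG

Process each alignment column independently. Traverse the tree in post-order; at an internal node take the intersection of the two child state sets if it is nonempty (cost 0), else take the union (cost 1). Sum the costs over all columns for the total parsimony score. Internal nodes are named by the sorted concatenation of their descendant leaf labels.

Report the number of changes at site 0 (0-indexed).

site 0, node AY: A={C} ∪ Y={T} → {C,T} (+1)
site 0, node ACY: AY={C,T} ∪ C={A} → {A,C,T} (+1)
site 0, node ACXY: ACY={A,C,T} ∩ X={A} → {A} (+0)
site 1, node AY: A={A} ∪ Y={C} → {A,C} (+1)
site 1, node ACY: AY={A,C} ∩ C={A} → {A} (+0)
site 1, node ACXY: ACY={A} ∪ X={T} → {A,T} (+1)
site 2, node AY: A={A} ∩ Y={A} → {A} (+0)
site 2, node ACY: AY={A} ∪ C={G} → {A,G} (+1)
site 2, node ACXY: ACY={A,G} ∪ X={C} → {A,C,G} (+1)
site 3, node AY: A={T} ∩ Y={T} → {T} (+0)
site 3, node ACY: AY={T} ∩ C={T} → {T} (+0)
site 3, node ACXY: ACY={T} ∪ X={C} → {C,T} (+1)
site 4, node AY: A={G} ∩ Y={G} → {G} (+0)
site 4, node ACY: AY={G} ∪ C={A} → {A,G} (+1)
site 4, node ACXY: ACY={A,G} ∪ X={C} → {A,C,G} (+1)
per-site changes: [2, 2, 2, 1, 2]; total = 9

2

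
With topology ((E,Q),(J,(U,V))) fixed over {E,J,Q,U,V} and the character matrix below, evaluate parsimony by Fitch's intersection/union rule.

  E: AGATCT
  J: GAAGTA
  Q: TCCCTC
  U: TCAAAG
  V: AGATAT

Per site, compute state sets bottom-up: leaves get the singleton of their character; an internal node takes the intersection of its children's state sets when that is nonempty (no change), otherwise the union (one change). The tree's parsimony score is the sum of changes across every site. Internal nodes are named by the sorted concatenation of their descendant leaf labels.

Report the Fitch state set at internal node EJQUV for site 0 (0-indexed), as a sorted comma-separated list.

A,T

EQ@0: {A} ∪ {T} = {A,T} (union, +1)
UV@0: {T} ∪ {A} = {A,T} (union, +1)
JUV@0: {G} ∪ {A,T} = {A,G,T} (union, +1)
EJQUV@0: {A,T} ∩ {A,G,T} = {A,T} (intersection, +0)
EQ@1: {G} ∪ {C} = {C,G} (union, +1)
UV@1: {C} ∪ {G} = {C,G} (union, +1)
JUV@1: {A} ∪ {C,G} = {A,C,G} (union, +1)
EJQUV@1: {C,G} ∩ {A,C,G} = {C,G} (intersection, +0)
EQ@2: {A} ∪ {C} = {A,C} (union, +1)
UV@2: {A} ∩ {A} = {A} (intersection, +0)
JUV@2: {A} ∩ {A} = {A} (intersection, +0)
EJQUV@2: {A,C} ∩ {A} = {A} (intersection, +0)
EQ@3: {T} ∪ {C} = {C,T} (union, +1)
UV@3: {A} ∪ {T} = {A,T} (union, +1)
JUV@3: {G} ∪ {A,T} = {A,G,T} (union, +1)
EJQUV@3: {C,T} ∩ {A,G,T} = {T} (intersection, +0)
EQ@4: {C} ∪ {T} = {C,T} (union, +1)
UV@4: {A} ∩ {A} = {A} (intersection, +0)
JUV@4: {T} ∪ {A} = {A,T} (union, +1)
EJQUV@4: {C,T} ∩ {A,T} = {T} (intersection, +0)
EQ@5: {T} ∪ {C} = {C,T} (union, +1)
UV@5: {G} ∪ {T} = {G,T} (union, +1)
JUV@5: {A} ∪ {G,T} = {A,G,T} (union, +1)
EJQUV@5: {C,T} ∩ {A,G,T} = {T} (intersection, +0)
per-site changes: [3, 3, 1, 3, 2, 3]; total = 15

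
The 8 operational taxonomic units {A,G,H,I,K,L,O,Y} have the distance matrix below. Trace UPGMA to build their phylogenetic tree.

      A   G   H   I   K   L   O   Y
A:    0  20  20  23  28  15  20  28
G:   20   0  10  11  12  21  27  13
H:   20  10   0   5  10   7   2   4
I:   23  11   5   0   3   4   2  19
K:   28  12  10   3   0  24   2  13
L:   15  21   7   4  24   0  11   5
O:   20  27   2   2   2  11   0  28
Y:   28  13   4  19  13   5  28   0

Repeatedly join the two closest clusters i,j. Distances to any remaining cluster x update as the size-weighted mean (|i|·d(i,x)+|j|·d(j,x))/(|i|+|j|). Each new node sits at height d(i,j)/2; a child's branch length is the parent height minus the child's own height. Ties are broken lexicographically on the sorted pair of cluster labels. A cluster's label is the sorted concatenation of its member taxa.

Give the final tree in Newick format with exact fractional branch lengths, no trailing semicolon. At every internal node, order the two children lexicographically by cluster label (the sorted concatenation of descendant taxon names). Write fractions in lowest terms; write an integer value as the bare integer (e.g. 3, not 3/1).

(A:11,(G:47/6,(((H:1,O:1):11/8,(I:3/2,K:3/2):7/8):9/2,(L:5/2,Y:5/2):35/8):23/24):19/6)

step 1: merge (H,O) at d=2; branch lengths H→1, O→1; new cluster HO
  updated: d(A,HO)=20, d(G,HO)=37/2, d(HO,I)=7/2, d(HO,K)=6, d(HO,L)=9, d(HO,Y)=16
step 2: merge (I,K) at d=3; branch lengths I→3/2, K→3/2; new cluster IK
  updated: d(A,IK)=51/2, d(G,IK)=23/2, d(HO,IK)=19/4, d(IK,L)=14, d(IK,Y)=16
step 3: merge (HO,IK) at d=19/4; branch lengths HO→11/8, IK→7/8; new cluster HIKO
  updated: d(A,HIKO)=91/4, d(G,HIKO)=15, d(HIKO,L)=23/2, d(HIKO,Y)=16
step 4: merge (L,Y) at d=5; branch lengths L→5/2, Y→5/2; new cluster LY
  updated: d(A,LY)=43/2, d(G,LY)=17, d(HIKO,LY)=55/4
step 5: merge (HIKO,LY) at d=55/4; branch lengths HIKO→9/2, LY→35/8; new cluster HIKLOY
  updated: d(A,HIKLOY)=67/3, d(G,HIKLOY)=47/3
step 6: merge (G,HIKLOY) at d=47/3; branch lengths G→47/6, HIKLOY→23/24; new cluster GHIKLOY
  updated: d(A,GHIKLOY)=22
step 7: merge (A,GHIKLOY) at d=22; branch lengths A→11, GHIKLOY→19/6; new cluster AGHIKLOY
final tree: (A:11,(G:47/6,(((H:1,O:1):11/8,(I:3/2,K:3/2):7/8):9/2,(L:5/2,Y:5/2):35/8):23/24):19/6)
total length: 529/12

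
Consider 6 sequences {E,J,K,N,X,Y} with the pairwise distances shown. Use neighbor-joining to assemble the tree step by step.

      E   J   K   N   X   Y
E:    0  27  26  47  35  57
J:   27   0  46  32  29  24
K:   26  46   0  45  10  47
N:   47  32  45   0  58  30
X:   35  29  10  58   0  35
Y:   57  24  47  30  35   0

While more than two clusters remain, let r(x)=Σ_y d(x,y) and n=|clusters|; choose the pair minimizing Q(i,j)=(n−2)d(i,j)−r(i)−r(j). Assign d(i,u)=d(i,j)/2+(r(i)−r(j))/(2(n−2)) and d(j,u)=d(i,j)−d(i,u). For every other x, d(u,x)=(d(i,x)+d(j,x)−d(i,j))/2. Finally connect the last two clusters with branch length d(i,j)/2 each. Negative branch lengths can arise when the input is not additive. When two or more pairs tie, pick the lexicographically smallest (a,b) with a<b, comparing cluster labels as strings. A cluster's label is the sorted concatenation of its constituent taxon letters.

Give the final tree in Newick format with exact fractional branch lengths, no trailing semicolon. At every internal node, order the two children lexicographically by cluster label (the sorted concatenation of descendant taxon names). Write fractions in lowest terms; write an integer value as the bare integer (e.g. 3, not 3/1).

iteration 1: select K,X (d=10, Q=-301); attach at lengths (47/8, 33/8); label the merged cluster KX
  updated: d(E,KX)=51/2, d(J,KX)=65/2, d(KX,N)=93/2, d(KX,Y)=36
iteration 2: select E,KX (d=51/2, Q=-441/2); attach at lengths (185/12, 121/12); label the merged cluster EKX
  updated: d(EKX,J)=17, d(EKX,N)=34, d(EKX,Y)=135/4
iteration 3: select EKX,J (d=17, Q=-495/4); attach at lengths (183/16, 89/16); label the merged cluster EJKX
  updated: d(EJKX,N)=49/2, d(EJKX,Y)=163/8
iteration 4: select EJKX,N (d=49/2, Q=-599/8); attach at lengths (119/16, 273/16); label the merged cluster EJKNX
  updated: d(EJKNX,Y)=207/16
iteration 5: select EJKNX,Y (d=207/16); attach at lengths (207/32, 207/32); label the merged cluster EJKNXY
final tree: ((((E:185/12,(K:47/8,X:33/8):121/12):183/16,J:89/16):119/16,N:273/16):207/32,Y:207/32)
total length: 1439/16

((((E:185/12,(K:47/8,X:33/8):121/12):183/16,J:89/16):119/16,N:273/16):207/32,Y:207/32)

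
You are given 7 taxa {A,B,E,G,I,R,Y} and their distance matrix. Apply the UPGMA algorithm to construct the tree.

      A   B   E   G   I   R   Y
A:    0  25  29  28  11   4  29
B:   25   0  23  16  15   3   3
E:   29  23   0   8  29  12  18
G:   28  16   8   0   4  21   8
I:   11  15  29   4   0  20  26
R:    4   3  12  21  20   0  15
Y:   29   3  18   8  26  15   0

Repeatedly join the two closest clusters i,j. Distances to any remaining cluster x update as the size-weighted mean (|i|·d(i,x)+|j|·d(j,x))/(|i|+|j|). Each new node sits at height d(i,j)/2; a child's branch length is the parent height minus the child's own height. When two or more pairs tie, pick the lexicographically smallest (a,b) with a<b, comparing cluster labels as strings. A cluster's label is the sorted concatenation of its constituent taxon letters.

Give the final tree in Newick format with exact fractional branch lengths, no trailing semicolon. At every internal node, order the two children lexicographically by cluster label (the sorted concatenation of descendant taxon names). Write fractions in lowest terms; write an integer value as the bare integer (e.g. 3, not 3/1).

(A:21/2,((((B:3/2,R:3/2):3,Y:9/2):13/3,E:53/6):5/48,(G:2,I:2):111/16):25/16)

step 1: merge (B,R) at d=3; branch lengths B→3/2, R→3/2; new cluster BR
  updated: d(A,BR)=29/2, d(BR,E)=35/2, d(BR,G)=37/2, d(BR,I)=35/2, d(BR,Y)=9
step 2: merge (G,I) at d=4; branch lengths G→2, I→2; new cluster GI
  updated: d(A,GI)=39/2, d(BR,GI)=18, d(E,GI)=37/2, d(GI,Y)=17
step 3: merge (BR,Y) at d=9; branch lengths BR→3, Y→9/2; new cluster BRY
  updated: d(A,BRY)=58/3, d(BRY,E)=53/3, d(BRY,GI)=53/3
step 4: merge (BRY,E) at d=53/3; branch lengths BRY→13/3, E→53/6; new cluster BERY
  updated: d(A,BERY)=87/4, d(BERY,GI)=143/8
step 5: merge (BERY,GI) at d=143/8; branch lengths BERY→5/48, GI→111/16; new cluster BEGIRY
  updated: d(A,BEGIRY)=21
step 6: merge (A,BEGIRY) at d=21; branch lengths A→21/2, BEGIRY→25/16; new cluster ABEGIRY
final tree: (A:21/2,((((B:3/2,R:3/2):3,Y:9/2):13/3,E:53/6):5/48,(G:2,I:2):111/16):25/16)
total length: 2245/48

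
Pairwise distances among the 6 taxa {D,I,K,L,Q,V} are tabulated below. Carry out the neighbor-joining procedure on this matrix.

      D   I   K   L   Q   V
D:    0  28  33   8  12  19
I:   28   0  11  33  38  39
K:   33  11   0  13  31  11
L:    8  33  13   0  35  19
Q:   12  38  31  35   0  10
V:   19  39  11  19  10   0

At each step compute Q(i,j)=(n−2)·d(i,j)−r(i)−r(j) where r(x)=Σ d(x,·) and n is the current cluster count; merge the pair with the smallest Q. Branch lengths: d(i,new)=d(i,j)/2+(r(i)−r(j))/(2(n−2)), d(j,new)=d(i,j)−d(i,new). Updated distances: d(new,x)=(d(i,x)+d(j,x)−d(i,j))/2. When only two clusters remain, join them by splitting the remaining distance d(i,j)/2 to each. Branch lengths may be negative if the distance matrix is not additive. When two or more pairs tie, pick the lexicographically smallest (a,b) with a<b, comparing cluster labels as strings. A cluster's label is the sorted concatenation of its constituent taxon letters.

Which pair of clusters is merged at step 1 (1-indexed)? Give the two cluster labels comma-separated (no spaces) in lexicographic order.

I,K

step 1: merge (I,K) at d=11, Q=-204; branch lengths I→47/4, K→-3/4; new cluster IK
  updated: d(D,IK)=25, d(IK,L)=35/2, d(IK,Q)=29, d(IK,V)=39/2
step 2: merge (Q,V) at d=10, Q=-247/2; branch lengths Q→97/12, V→23/12; new cluster QV
  updated: d(D,QV)=21/2, d(IK,QV)=77/4, d(L,QV)=22
step 3: merge (D,L) at d=8, Q=-75; branch lengths D→3, L→5; new cluster DL
  updated: d(DL,IK)=69/4, d(DL,QV)=49/4
step 4: merge (DL,IK) at d=69/4, Q=-195/4; branch lengths DL→41/8, IK→97/8; new cluster DIKL
  updated: d(DIKL,QV)=57/8
step 5: merge (DIKL,QV) at d=57/8; branch lengths DIKL→57/16, QV→57/16; new cluster DIKLQV
final tree: (((D:3,L:5):41/8,(I:47/4,K:-3/4):97/8):57/16,(Q:97/12,V:23/12):57/16)
total length: 427/8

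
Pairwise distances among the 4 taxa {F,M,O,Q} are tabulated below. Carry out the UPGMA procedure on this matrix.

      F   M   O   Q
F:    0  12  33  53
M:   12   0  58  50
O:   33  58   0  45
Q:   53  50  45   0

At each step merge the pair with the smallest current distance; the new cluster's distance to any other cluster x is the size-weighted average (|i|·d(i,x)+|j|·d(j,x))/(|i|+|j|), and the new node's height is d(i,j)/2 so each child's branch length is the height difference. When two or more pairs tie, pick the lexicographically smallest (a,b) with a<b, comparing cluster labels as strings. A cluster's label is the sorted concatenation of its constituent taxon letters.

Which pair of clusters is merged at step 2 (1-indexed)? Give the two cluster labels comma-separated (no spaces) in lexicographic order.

O,Q

iteration 1: select F,M (d=12); attach at lengths (6, 6); label the merged cluster FM
  updated: d(FM,O)=91/2, d(FM,Q)=103/2
iteration 2: select O,Q (d=45); attach at lengths (45/2, 45/2); label the merged cluster OQ
  updated: d(FM,OQ)=97/2
iteration 3: select FM,OQ (d=97/2); attach at lengths (73/4, 7/4); label the merged cluster FMOQ
final tree: ((F:6,M:6):73/4,(O:45/2,Q:45/2):7/4)
total length: 77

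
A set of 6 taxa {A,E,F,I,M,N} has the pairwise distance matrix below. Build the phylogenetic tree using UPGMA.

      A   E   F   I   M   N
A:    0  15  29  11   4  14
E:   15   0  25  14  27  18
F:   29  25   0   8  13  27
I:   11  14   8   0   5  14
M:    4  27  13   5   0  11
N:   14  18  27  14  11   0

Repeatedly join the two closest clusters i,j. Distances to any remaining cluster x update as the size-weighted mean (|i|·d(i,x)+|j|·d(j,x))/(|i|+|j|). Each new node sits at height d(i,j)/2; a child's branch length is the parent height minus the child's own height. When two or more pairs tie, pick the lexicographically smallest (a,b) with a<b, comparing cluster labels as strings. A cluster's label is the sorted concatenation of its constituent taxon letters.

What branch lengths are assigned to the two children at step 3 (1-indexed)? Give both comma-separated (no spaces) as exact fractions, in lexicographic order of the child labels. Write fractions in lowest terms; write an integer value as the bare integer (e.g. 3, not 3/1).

step 1: merge (A,M) at d=4; branch lengths A→2, M→2; new cluster AM
  updated: d(AM,E)=21, d(AM,F)=21, d(AM,I)=8, d(AM,N)=25/2
step 2: merge (AM,I) at d=8; branch lengths AM→2, I→4; new cluster AIM
  updated: d(AIM,E)=56/3, d(AIM,F)=50/3, d(AIM,N)=13
step 3: merge (AIM,N) at d=13; branch lengths AIM→5/2, N→13/2; new cluster AIMN
  updated: d(AIMN,E)=37/2, d(AIMN,F)=77/4
step 4: merge (AIMN,E) at d=37/2; branch lengths AIMN→11/4, E→37/4; new cluster AEIMN
  updated: d(AEIMN,F)=102/5
step 5: merge (AEIMN,F) at d=102/5; branch lengths AEIMN→19/20, F→51/5; new cluster AEFIMN
final tree: (((((A:2,M:2):2,I:4):5/2,N:13/2):11/4,E:37/4):19/20,F:51/5)
total length: 843/20

5/2,13/2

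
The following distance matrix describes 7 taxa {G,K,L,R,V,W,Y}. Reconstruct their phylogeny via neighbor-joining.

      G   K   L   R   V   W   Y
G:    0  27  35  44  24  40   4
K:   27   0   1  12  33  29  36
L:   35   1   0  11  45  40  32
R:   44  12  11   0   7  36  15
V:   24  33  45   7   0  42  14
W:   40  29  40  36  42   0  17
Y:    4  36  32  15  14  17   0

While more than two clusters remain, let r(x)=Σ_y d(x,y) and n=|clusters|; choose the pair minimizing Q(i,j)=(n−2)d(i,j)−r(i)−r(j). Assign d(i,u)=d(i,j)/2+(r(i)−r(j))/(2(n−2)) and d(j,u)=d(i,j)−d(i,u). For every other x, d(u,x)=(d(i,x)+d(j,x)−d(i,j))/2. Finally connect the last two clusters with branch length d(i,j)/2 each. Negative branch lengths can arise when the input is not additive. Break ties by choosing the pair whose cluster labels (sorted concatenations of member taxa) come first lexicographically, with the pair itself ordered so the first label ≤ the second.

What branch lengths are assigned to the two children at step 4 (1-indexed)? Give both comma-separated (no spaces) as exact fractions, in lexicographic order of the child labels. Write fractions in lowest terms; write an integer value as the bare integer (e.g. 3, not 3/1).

85/8,-53/8

1. join K+L (d=1, Q=-297) ⇒ KL; edges |K|=-21/10, |L|=31/10
  updated: d(G,KL)=61/2, d(KL,R)=11, d(KL,V)=77/2, d(KL,W)=34, d(KL,Y)=67/2
2. join KL+R (d=11, Q=-433/2) ⇒ KLR; edges |KL|=157/16, |R|=19/16
  updated: d(G,KLR)=127/4, d(KLR,V)=69/4, d(KLR,W)=59/2, d(KLR,Y)=75/4
3. join KLR+V (d=69/4, Q=-571/4) ⇒ KLRV; edges |KLR|=69/8, |V|=69/8
  updated: d(G,KLRV)=77/4, d(KLRV,W)=217/8, d(KLRV,Y)=31/4
4. join G+Y (d=4, Q=-84) ⇒ GY; edges |G|=85/8, |Y|=-53/8
  updated: d(GY,KLRV)=23/2, d(GY,W)=53/2
5. join GY+KLRV (d=23/2, Q=-521/8) ⇒ GKLRVY; edges |GY|=87/16, |KLRV|=97/16
  updated: d(GKLRVY,W)=337/16
6. join GKLRVY+W (d=337/16) ⇒ GKLRVWY; edges |GKLRVY|=337/32, |W|=337/32
final tree: (((G:85/8,Y:-53/8):87/16,(((K:-21/10,L:31/10):157/16,R:19/16):69/8,V:69/8):97/16):337/32,W:337/32)
total length: 1053/16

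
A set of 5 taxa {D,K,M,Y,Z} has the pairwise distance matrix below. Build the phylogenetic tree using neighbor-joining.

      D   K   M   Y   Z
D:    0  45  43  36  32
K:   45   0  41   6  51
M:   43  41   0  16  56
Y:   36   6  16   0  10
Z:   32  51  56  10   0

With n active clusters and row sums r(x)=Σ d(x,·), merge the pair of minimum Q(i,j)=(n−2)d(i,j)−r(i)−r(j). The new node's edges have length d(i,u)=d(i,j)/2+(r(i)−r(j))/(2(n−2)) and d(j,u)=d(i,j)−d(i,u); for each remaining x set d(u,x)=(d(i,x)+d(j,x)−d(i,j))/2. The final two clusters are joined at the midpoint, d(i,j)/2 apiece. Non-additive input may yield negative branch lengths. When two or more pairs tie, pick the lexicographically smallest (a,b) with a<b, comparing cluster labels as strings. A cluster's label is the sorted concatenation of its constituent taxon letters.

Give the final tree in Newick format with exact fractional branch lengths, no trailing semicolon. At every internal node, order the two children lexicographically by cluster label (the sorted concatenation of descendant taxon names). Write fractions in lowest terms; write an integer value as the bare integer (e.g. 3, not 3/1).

1. join D+Z (d=32, Q=-209) ⇒ DZ; edges |D|=103/6, |Z|=89/6
  updated: d(DZ,K)=32, d(DZ,M)=67/2, d(DZ,Y)=7
2. join DZ+M (d=67/2, Q=-96) ⇒ DMZ; edges |DZ|=49/4, |M|=85/4
  updated: d(DMZ,K)=79/4, d(DMZ,Y)=-21/4
3. join DMZ+K (d=79/4, Q=-41/2) ⇒ DKMZ; edges |DMZ|=17/4, |K|=31/2
  updated: d(DKMZ,Y)=-19/2
4. join DKMZ+Y (d=-19/2) ⇒ DKMYZ; edges |DKMZ|=-19/4, |Y|=-19/4
final tree: ((((D:103/6,Z:89/6):49/4,M:85/4):17/4,K:31/2):-19/4,Y:-19/4)
total length: 303/4

((((D:103/6,Z:89/6):49/4,M:85/4):17/4,K:31/2):-19/4,Y:-19/4)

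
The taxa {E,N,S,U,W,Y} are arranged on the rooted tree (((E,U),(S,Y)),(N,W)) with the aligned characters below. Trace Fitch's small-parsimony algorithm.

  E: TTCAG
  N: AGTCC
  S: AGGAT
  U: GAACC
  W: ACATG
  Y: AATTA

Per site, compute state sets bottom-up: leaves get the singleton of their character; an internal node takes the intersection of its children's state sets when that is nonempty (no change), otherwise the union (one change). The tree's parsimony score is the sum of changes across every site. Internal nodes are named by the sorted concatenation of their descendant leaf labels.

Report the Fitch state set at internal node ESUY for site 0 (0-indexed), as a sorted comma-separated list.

EU@0: {T} ∪ {G} = {G,T} (union, +1)
SY@0: {A} ∩ {A} = {A} (intersection, +0)
ESUY@0: {G,T} ∪ {A} = {A,G,T} (union, +1)
NW@0: {A} ∩ {A} = {A} (intersection, +0)
ENSUWY@0: {A,G,T} ∩ {A} = {A} (intersection, +0)
EU@1: {T} ∪ {A} = {A,T} (union, +1)
SY@1: {G} ∪ {A} = {A,G} (union, +1)
ESUY@1: {A,T} ∩ {A,G} = {A} (intersection, +0)
NW@1: {G} ∪ {C} = {C,G} (union, +1)
ENSUWY@1: {A} ∪ {C,G} = {A,C,G} (union, +1)
EU@2: {C} ∪ {A} = {A,C} (union, +1)
SY@2: {G} ∪ {T} = {G,T} (union, +1)
ESUY@2: {A,C} ∪ {G,T} = {A,C,G,T} (union, +1)
NW@2: {T} ∪ {A} = {A,T} (union, +1)
ENSUWY@2: {A,C,G,T} ∩ {A,T} = {A,T} (intersection, +0)
EU@3: {A} ∪ {C} = {A,C} (union, +1)
SY@3: {A} ∪ {T} = {A,T} (union, +1)
ESUY@3: {A,C} ∩ {A,T} = {A} (intersection, +0)
NW@3: {C} ∪ {T} = {C,T} (union, +1)
ENSUWY@3: {A} ∪ {C,T} = {A,C,T} (union, +1)
EU@4: {G} ∪ {C} = {C,G} (union, +1)
SY@4: {T} ∪ {A} = {A,T} (union, +1)
ESUY@4: {C,G} ∪ {A,T} = {A,C,G,T} (union, +1)
NW@4: {C} ∪ {G} = {C,G} (union, +1)
ENSUWY@4: {A,C,G,T} ∩ {C,G} = {C,G} (intersection, +0)
per-site changes: [2, 4, 4, 4, 4]; total = 18

A,G,T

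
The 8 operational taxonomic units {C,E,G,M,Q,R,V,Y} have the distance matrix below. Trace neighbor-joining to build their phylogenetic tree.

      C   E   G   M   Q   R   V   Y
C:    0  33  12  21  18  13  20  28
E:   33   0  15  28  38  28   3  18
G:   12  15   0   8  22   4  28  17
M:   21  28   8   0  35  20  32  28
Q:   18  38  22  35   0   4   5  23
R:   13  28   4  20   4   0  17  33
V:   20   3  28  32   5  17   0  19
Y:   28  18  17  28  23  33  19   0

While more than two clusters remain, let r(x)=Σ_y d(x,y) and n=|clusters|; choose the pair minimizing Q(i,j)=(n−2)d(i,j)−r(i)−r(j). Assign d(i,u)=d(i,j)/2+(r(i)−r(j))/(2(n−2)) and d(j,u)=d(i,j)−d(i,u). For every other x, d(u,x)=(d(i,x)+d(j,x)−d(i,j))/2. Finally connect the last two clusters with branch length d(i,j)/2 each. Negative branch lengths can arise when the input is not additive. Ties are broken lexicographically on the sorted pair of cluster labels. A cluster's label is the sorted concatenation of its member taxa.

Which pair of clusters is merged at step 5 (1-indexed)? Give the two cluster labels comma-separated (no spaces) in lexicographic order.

step 1: merge (E,V) at d=3, Q=-269; branch lengths E→19/4, V→-7/4; new cluster EV
  updated: d(C,EV)=25, d(EV,G)=20, d(EV,M)=57/2, d(EV,Q)=20, d(EV,R)=21, d(EV,Y)=17
step 2: merge (Q,R) at d=4, Q=-197; branch lengths Q→47/10, R→-7/10; new cluster QR
  updated: d(C,QR)=27/2, d(EV,QR)=37/2, d(G,QR)=11, d(M,QR)=51/2, d(QR,Y)=26
step 3: merge (EV,Y) at d=17, Q=-157; branch lengths EV→61/8, Y→75/8; new cluster EVY
  updated: d(C,EVY)=18, d(EVY,G)=10, d(EVY,M)=79/4, d(EVY,QR)=55/4
step 4: merge (G,M) at d=8, Q=-365/4; branch lengths G→-37/24, M→229/24; new cluster GM
  updated: d(C,GM)=25/2, d(EVY,GM)=87/8, d(GM,QR)=57/4
step 5: merge (C,QR) at d=27/2, Q=-117/2; branch lengths C→59/8, QR→49/8; new cluster CQR
  updated: d(CQR,EVY)=73/8, d(CQR,GM)=53/8
step 6: merge (CQR,EVY) at d=73/8, Q=-213/8; branch lengths CQR→39/16, EVY→107/16; new cluster CEQRVY
  updated: d(CEQRVY,GM)=67/16
step 7: merge (CEQRVY,GM) at d=67/16; branch lengths CEQRVY→67/32, GM→67/32; new cluster CEGMQRVY
final tree: (((C:59/8,(Q:47/10,R:-7/10):49/8):39/16,((E:19/4,V:-7/4):61/8,Y:75/8):107/16):67/32,(G:-37/24,M:229/24):67/32)
total length: 941/16

C,QR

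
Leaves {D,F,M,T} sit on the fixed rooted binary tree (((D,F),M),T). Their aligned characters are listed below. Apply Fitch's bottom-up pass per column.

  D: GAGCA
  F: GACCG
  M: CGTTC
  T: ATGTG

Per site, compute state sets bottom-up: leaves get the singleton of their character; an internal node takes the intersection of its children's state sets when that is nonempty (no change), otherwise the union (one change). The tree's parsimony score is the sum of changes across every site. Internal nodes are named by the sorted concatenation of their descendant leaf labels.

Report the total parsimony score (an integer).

site 0, node DF: D={G} ∩ F={G} → {G} (+0)
site 0, node DFM: DF={G} ∪ M={C} → {C,G} (+1)
site 0, node DFMT: DFM={C,G} ∪ T={A} → {A,C,G} (+1)
site 1, node DF: D={A} ∩ F={A} → {A} (+0)
site 1, node DFM: DF={A} ∪ M={G} → {A,G} (+1)
site 1, node DFMT: DFM={A,G} ∪ T={T} → {A,G,T} (+1)
site 2, node DF: D={G} ∪ F={C} → {C,G} (+1)
site 2, node DFM: DF={C,G} ∪ M={T} → {C,G,T} (+1)
site 2, node DFMT: DFM={C,G,T} ∩ T={G} → {G} (+0)
site 3, node DF: D={C} ∩ F={C} → {C} (+0)
site 3, node DFM: DF={C} ∪ M={T} → {C,T} (+1)
site 3, node DFMT: DFM={C,T} ∩ T={T} → {T} (+0)
site 4, node DF: D={A} ∪ F={G} → {A,G} (+1)
site 4, node DFM: DF={A,G} ∪ M={C} → {A,C,G} (+1)
site 4, node DFMT: DFM={A,C,G} ∩ T={G} → {G} (+0)
per-site changes: [2, 2, 2, 1, 2]; total = 9

9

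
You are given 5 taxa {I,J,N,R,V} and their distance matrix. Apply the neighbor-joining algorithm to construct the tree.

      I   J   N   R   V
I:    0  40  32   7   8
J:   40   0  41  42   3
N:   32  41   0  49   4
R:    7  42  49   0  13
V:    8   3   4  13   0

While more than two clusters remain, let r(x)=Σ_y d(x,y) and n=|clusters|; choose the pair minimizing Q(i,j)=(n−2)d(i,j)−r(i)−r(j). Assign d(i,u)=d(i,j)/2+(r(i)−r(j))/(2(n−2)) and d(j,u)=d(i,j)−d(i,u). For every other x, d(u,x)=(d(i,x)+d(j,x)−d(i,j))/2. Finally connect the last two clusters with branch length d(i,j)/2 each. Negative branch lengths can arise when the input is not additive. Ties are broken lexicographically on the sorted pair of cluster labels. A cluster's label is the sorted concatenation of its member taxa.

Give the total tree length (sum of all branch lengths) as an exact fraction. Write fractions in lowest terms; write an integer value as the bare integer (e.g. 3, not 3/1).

395/8

iteration 1: select I,R (d=7, Q=-177); attach at lengths (-1/2, 15/2); label the merged cluster IR
  updated: d(IR,J)=75/2, d(IR,N)=37, d(IR,V)=7
iteration 2: select IR,N (d=37, Q=-179/2); attach at lengths (147/8, 149/8); label the merged cluster INR
  updated: d(INR,J)=83/4, d(INR,V)=-13
iteration 3: select INR,J (d=83/4, Q=-43/4); attach at lengths (19/8, 147/8); label the merged cluster IJNR
  updated: d(IJNR,V)=-123/8
iteration 4: select IJNR,V (d=-123/8); attach at lengths (-123/16, -123/16); label the merged cluster IJNRV
final tree: ((((I:-1/2,R:15/2):147/8,N:149/8):19/8,J:147/8):-123/16,V:-123/16)
total length: 395/8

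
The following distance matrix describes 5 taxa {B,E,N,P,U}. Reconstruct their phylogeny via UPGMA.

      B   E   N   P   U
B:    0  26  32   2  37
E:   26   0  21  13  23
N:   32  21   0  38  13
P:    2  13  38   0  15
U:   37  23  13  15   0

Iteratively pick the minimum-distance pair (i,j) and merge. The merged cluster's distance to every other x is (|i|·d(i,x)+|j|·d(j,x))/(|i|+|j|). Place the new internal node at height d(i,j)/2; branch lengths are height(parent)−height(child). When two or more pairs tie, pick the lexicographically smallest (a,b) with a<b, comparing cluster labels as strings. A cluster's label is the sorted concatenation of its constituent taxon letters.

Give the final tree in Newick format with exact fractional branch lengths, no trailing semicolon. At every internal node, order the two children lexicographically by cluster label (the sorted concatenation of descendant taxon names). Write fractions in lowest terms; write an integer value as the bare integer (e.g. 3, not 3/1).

(((B:1,P:1):35/4,E:39/4):49/12,(N:13/2,U:13/2):22/3)

iteration 1: select B,P (d=2); attach at lengths (1, 1); label the merged cluster BP
  updated: d(BP,E)=39/2, d(BP,N)=35, d(BP,U)=26
iteration 2: select N,U (d=13); attach at lengths (13/2, 13/2); label the merged cluster NU
  updated: d(BP,NU)=61/2, d(E,NU)=22
iteration 3: select BP,E (d=39/2); attach at lengths (35/4, 39/4); label the merged cluster BEP
  updated: d(BEP,NU)=83/3
iteration 4: select BEP,NU (d=83/3); attach at lengths (49/12, 22/3); label the merged cluster BENPU
final tree: (((B:1,P:1):35/4,E:39/4):49/12,(N:13/2,U:13/2):22/3)
total length: 539/12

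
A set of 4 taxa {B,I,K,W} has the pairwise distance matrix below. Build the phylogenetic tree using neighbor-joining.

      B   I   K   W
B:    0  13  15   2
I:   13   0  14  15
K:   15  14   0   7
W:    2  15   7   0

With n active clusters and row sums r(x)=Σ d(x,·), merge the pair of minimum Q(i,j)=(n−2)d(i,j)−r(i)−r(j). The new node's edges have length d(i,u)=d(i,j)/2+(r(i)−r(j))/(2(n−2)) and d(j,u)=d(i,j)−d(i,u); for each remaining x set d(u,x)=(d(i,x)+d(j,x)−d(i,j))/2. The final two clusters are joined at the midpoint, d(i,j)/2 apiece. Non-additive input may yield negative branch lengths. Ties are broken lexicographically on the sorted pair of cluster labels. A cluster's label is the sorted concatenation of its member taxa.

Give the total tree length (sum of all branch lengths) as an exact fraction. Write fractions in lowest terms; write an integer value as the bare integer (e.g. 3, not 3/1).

1. join B+W (d=2, Q=-50) ⇒ BW; edges |B|=5/2, |W|=-1/2
  updated: d(BW,I)=13, d(BW,K)=10
2. join BW+I (d=13, Q=-37) ⇒ BIW; edges |BW|=9/2, |I|=17/2
  updated: d(BIW,K)=11/2
3. join BIW+K (d=11/2) ⇒ BIKW; edges |BIW|=11/4, |K|=11/4
final tree: (((B:5/2,W:-1/2):9/2,I:17/2):11/4,K:11/4)
total length: 41/2

41/2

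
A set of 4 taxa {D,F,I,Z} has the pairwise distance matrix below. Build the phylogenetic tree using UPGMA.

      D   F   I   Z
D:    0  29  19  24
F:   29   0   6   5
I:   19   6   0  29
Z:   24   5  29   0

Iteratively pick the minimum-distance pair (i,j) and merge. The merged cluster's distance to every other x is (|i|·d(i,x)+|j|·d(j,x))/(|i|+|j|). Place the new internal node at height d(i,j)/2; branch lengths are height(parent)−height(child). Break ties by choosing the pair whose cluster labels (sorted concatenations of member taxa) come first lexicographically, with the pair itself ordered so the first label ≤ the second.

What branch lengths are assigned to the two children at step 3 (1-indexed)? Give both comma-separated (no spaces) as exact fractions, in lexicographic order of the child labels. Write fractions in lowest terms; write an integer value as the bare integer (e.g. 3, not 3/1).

1. join F+Z (d=5) ⇒ FZ; edges |F|=5/2, |Z|=5/2
  updated: d(D,FZ)=53/2, d(FZ,I)=35/2
2. join FZ+I (d=35/2) ⇒ FIZ; edges |FZ|=25/4, |I|=35/4
  updated: d(D,FIZ)=24
3. join D+FIZ (d=24) ⇒ DFIZ; edges |D|=12, |FIZ|=13/4
final tree: (D:12,((F:5/2,Z:5/2):25/4,I:35/4):13/4)
total length: 141/4

12,13/4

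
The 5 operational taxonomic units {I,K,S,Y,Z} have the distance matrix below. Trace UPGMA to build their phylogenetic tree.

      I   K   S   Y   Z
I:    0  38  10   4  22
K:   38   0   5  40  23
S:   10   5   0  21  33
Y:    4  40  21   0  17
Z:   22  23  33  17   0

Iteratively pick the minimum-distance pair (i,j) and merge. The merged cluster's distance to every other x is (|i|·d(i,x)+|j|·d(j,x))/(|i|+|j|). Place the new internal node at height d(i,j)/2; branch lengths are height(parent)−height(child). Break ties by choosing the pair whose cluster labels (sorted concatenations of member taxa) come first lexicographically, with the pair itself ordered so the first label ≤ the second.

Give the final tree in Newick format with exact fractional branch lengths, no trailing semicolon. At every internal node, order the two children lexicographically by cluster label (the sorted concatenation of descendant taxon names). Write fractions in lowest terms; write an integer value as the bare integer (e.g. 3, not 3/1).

iteration 1: select I,Y (d=4); attach at lengths (2, 2); label the merged cluster IY
  updated: d(IY,K)=39, d(IY,S)=31/2, d(IY,Z)=39/2
iteration 2: select K,S (d=5); attach at lengths (5/2, 5/2); label the merged cluster KS
  updated: d(IY,KS)=109/4, d(KS,Z)=28
iteration 3: select IY,Z (d=39/2); attach at lengths (31/4, 39/4); label the merged cluster IYZ
  updated: d(IYZ,KS)=55/2
iteration 4: select IYZ,KS (d=55/2); attach at lengths (4, 45/4); label the merged cluster IKSYZ
final tree: (((I:2,Y:2):31/4,Z:39/4):4,(K:5/2,S:5/2):45/4)
total length: 167/4

(((I:2,Y:2):31/4,Z:39/4):4,(K:5/2,S:5/2):45/4)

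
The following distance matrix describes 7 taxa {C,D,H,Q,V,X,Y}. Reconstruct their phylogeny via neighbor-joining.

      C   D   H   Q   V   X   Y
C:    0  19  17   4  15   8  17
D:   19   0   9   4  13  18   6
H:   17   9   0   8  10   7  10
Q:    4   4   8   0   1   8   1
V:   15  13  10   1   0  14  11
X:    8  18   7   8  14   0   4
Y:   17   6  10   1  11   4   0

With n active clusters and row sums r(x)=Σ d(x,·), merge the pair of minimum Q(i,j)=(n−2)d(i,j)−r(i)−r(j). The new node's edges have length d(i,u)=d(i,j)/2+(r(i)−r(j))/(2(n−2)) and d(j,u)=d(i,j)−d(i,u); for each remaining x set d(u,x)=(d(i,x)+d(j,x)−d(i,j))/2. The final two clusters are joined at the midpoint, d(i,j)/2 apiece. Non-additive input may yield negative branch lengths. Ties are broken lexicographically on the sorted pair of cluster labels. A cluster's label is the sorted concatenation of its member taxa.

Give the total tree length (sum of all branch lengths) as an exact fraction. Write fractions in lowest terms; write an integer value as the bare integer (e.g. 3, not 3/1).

1. join C+X (d=8, Q=-99) ⇒ CX; edges |C|=61/10, |X|=19/10
  updated: d(CX,D)=29/2, d(CX,H)=8, d(CX,Q)=2, d(CX,V)=21/2, d(CX,Y)=13/2
2. join Q+V (d=1, Q=-115/2) ⇒ QV; edges |Q|=-51/16, |V|=67/16
  updated: d(CX,QV)=23/4, d(D,QV)=8, d(H,QV)=17/2, d(QV,Y)=11/2
3. join D+Y (d=6, Q=-95/2) ⇒ DY; edges |D|=55/12, |Y|=17/12
  updated: d(CX,DY)=15/2, d(DY,H)=13/2, d(DY,QV)=15/4
4. join CX+H (d=8, Q=-113/4) ⇒ CHX; edges |CX|=57/16, |H|=71/16
  updated: d(CHX,DY)=3, d(CHX,QV)=25/8
5. join CHX+DY (d=3, Q=-79/8) ⇒ CDHXY; edges |CHX|=19/16, |DY|=29/16
  updated: d(CDHXY,QV)=31/16
6. join CDHXY+QV (d=31/16) ⇒ CDHQVXY; edges |CDHXY|=31/32, |QV|=31/32
final tree: ((((C:61/10,X:19/10):57/16,H:71/16):19/16,(D:55/12,Y:17/12):29/16):31/32,(Q:-51/16,V:67/16):31/32)
total length: 447/16

447/16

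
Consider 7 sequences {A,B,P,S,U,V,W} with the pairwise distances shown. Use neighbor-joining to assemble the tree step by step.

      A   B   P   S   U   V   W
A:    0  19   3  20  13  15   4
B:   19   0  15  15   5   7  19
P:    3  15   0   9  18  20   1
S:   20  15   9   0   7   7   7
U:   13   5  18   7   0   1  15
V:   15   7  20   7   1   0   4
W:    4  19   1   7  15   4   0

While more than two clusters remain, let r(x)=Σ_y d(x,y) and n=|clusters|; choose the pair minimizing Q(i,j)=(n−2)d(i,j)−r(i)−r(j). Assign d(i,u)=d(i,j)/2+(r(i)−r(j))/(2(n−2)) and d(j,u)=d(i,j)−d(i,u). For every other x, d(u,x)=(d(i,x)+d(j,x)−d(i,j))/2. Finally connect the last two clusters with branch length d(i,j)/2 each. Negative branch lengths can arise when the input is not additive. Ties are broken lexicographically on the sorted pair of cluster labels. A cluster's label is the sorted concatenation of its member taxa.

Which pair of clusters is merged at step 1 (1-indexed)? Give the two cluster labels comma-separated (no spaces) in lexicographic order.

A,P

1. join A+P (d=3, Q=-125) ⇒ AP; edges |A|=23/10, |P|=7/10
  updated: d(AP,B)=31/2, d(AP,S)=13, d(AP,U)=14, d(AP,V)=16, d(AP,W)=1
2. join AP+W (d=1, Q=-203/2) ⇒ APW; edges |AP|=35/16, |W|=-19/16
  updated: d(APW,B)=67/4, d(APW,S)=19/2, d(APW,U)=14, d(APW,V)=19/2
3. join APW+S (d=19/2, Q=-239/4) ⇒ APSW; edges |APW|=53/8, |S|=23/8
  updated: d(APSW,B)=89/8, d(APSW,U)=23/4, d(APSW,V)=7/2
4. join APSW+V (d=7/2, Q=-199/8) ⇒ APSVW; edges |APSW|=127/32, |V|=-15/32
  updated: d(APSVW,B)=117/16, d(APSVW,U)=13/8
5. join APSVW+B (d=117/16, Q=-223/16) ⇒ ABPSVW; edges |APSVW|=63/32, |B|=171/32
  updated: d(ABPSVW,U)=-11/32
6. join ABPSVW+U (d=-11/32) ⇒ ABPSUVW; edges |ABPSVW|=-11/64, |U|=-11/64
final tree: ((((((A:23/10,P:7/10):35/16,W:-19/16):53/8,S:23/8):127/32,V:-15/32):63/32,B:171/32):-11/64,U:-11/64)
total length: 767/32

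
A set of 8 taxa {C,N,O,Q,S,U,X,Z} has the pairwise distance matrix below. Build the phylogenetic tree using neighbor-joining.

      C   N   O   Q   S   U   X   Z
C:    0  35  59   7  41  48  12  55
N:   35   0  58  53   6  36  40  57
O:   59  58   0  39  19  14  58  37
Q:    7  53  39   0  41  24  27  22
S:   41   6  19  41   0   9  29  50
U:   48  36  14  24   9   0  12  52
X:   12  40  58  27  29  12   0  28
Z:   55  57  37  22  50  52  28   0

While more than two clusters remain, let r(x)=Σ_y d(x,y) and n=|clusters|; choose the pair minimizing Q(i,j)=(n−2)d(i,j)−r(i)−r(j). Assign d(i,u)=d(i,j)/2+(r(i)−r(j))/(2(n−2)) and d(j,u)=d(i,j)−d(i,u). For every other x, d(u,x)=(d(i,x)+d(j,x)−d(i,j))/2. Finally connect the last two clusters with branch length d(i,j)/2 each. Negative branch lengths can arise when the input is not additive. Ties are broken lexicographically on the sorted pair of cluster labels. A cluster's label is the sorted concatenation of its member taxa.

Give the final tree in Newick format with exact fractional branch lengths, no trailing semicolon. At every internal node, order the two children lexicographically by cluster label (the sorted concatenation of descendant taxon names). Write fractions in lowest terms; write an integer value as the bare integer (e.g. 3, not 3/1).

((((C:44/5,Q:-9/5):173/16,X:83/16):27/16,((N:21/2,S:-9/2):41/3,(O:29/2,U:-1/2):41/6):191/16):349/32,Z:349/32)

1. join N+S (d=6, Q=-444) ⇒ NS; edges |N|=21/2, |S|=-9/2
  updated: d(C,NS)=35, d(NS,O)=71/2, d(NS,Q)=44, d(NS,U)=39/2, d(NS,X)=63/2, d(NS,Z)=101/2
2. join C+Q (d=7, Q=-344) ⇒ CQ; edges |C|=44/5, |Q|=-9/5
  updated: d(CQ,NS)=36, d(CQ,O)=91/2, d(CQ,U)=65/2, d(CQ,X)=16, d(CQ,Z)=35
3. join O+U (d=14, Q=-264) ⇒ OU; edges |O|=29/2, |U|=-1/2
  updated: d(CQ,OU)=32, d(NS,OU)=41/2, d(OU,X)=28, d(OU,Z)=75/2
4. join NS+OU (d=41/2, Q=-195) ⇒ NOSU; edges |NS|=41/3, |OU|=41/6
  updated: d(CQ,NOSU)=95/4, d(NOSU,X)=39/2, d(NOSU,Z)=135/4
5. join CQ+X (d=16, Q=-425/4) ⇒ CQX; edges |CQ|=173/16, |X|=83/16
  updated: d(CQX,NOSU)=109/8, d(CQX,Z)=47/2
6. join CQX+NOSU (d=109/8, Q=-567/8) ⇒ CNOQSUX; edges |CQX|=27/16, |NOSU|=191/16
  updated: d(CNOQSUX,Z)=349/16
7. join CNOQSUX+Z (d=349/16) ⇒ CNOQSUXZ; edges |CNOQSUX|=349/32, |Z|=349/32
final tree: ((((C:44/5,Q:-9/5):173/16,X:83/16):27/16,((N:21/2,S:-9/2):41/3,(O:29/2,U:-1/2):41/6):191/16):349/32,Z:349/32)
total length: 1583/16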